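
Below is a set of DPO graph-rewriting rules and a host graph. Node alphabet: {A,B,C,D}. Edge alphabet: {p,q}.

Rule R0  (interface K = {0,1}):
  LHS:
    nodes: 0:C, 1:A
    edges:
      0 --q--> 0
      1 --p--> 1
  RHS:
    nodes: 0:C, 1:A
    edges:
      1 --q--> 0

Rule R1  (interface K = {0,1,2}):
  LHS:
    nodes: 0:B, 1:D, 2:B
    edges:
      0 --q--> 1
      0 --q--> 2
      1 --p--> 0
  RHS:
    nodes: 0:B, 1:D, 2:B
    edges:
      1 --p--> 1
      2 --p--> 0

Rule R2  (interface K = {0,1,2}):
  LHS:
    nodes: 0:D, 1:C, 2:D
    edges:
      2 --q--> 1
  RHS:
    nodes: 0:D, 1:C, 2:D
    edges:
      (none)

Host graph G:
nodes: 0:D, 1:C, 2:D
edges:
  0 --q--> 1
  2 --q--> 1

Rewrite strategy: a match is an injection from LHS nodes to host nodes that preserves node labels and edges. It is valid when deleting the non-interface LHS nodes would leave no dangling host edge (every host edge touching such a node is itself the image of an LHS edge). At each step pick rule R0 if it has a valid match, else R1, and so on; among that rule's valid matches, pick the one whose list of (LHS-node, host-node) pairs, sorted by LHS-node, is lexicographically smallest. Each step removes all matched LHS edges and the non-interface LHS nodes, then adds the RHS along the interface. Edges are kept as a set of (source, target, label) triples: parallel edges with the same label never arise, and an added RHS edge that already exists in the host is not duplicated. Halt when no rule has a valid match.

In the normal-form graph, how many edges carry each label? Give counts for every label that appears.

[0] host  ⇒  3 nodes, 2 edges  {0-q->1 2-q->1}
[1] R2 @ {0↦0, 1↦1, 2↦2}  ⇒  3 nodes, 1 edges  {0-q->1}
[2] R2 @ {0↦2, 1↦1, 2↦0}  ⇒  3 nodes, 0 edges  {∅}
normal form: no rule applies after step 2
NF edges: []

Answer: (no edges)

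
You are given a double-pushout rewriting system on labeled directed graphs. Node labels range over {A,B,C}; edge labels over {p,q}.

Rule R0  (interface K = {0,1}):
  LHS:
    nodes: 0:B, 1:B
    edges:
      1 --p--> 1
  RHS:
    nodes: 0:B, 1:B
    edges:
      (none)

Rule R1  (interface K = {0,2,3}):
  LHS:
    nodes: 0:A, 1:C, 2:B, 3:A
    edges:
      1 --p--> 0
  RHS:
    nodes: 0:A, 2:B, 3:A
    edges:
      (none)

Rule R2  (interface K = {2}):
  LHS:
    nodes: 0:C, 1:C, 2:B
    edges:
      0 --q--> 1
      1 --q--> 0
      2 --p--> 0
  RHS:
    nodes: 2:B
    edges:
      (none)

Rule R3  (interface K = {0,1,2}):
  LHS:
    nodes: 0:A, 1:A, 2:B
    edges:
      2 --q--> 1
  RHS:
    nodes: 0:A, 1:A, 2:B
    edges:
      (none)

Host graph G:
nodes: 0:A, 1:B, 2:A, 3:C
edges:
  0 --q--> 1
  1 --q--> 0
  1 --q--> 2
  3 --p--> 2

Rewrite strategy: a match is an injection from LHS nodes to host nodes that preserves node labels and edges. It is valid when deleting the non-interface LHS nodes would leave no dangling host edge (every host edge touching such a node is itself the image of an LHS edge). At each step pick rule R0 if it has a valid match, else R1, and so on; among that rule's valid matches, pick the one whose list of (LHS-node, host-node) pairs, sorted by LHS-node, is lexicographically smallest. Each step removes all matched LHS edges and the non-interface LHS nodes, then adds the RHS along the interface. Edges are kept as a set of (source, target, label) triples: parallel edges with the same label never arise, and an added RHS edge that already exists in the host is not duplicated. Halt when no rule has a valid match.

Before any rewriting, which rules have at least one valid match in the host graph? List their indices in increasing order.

R0: no valid match — LHS pattern not found
R1: 1 valid match — {0↦2, 1↦3, 2↦1, 3↦0}
R2: no valid match — LHS pattern not found
R3: 2 valid matches — {0↦0, 1↦2, 2↦1}, {0↦2, 1↦0, 2↦1}

Answer: [R1,R3]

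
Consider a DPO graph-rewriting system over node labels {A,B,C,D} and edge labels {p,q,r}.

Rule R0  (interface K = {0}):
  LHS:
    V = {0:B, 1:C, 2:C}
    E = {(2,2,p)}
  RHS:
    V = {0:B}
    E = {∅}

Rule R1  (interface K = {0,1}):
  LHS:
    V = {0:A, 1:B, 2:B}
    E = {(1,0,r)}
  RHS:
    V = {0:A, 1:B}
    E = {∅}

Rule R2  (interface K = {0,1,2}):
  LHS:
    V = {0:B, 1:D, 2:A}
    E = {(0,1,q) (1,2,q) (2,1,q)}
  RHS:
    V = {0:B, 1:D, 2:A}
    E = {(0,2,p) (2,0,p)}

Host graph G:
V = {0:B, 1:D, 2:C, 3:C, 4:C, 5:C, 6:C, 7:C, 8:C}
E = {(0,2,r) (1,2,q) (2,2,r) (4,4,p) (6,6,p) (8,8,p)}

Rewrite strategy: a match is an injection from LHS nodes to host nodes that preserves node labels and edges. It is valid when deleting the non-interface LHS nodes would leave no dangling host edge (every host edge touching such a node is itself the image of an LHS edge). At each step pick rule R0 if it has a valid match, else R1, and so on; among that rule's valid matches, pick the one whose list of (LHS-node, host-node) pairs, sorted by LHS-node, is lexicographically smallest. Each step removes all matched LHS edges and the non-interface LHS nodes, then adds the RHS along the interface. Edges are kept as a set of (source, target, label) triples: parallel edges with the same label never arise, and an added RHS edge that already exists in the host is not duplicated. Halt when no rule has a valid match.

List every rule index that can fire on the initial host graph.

R0: 9 valid matches — {0↦0, 1↦3, 2↦4}, {0↦0, 1↦3, 2↦6}, {0↦0, 1↦3, 2↦8} (+6 more)
R1: no valid match — LHS pattern not found
R2: no valid match — LHS pattern not found

Answer: [R0]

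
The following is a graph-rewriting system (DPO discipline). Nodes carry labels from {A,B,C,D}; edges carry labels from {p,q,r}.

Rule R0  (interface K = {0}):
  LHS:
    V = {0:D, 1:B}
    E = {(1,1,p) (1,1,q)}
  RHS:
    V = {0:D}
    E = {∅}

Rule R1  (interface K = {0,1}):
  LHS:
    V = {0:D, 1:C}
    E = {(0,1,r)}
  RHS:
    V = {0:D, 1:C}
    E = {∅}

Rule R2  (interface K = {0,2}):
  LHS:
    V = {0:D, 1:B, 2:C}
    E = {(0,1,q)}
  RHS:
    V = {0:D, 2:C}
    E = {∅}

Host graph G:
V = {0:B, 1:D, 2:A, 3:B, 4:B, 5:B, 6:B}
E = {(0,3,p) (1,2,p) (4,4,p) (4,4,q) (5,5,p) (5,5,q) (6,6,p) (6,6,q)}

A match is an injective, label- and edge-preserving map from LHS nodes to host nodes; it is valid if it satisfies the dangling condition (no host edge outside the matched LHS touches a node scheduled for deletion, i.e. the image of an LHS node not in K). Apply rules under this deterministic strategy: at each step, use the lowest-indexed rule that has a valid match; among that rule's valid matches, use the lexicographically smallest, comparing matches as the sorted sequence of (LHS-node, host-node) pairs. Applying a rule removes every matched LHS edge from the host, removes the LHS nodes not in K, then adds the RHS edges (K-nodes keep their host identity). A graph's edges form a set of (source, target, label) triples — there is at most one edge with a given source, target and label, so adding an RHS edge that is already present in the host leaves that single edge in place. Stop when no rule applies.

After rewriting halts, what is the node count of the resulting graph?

initial: |V|=7 |E|=8  E = 0-p->3 1-p->2 4-p->4 4-q->4 5-p->5 5-q->5 6-p->6 6-q->6
step 1: apply R0 at {0↦1, 1↦4}  → |V|=6 |E|=6  E = 0-p->3 1-p->2 5-p->5 5-q->5 6-p->6 6-q->6
step 2: apply R0 at {0↦1, 1↦5}  → |V|=5 |E|=4  E = 0-p->3 1-p->2 6-p->6 6-q->6
step 3: apply R0 at {0↦1, 1↦6}  → |V|=4 |E|=2  E = 0-p->3 1-p->2
normal form: no rule applies after step 3
NF nodes: {0:B, 1:D, 2:A, 3:B}

Answer: 4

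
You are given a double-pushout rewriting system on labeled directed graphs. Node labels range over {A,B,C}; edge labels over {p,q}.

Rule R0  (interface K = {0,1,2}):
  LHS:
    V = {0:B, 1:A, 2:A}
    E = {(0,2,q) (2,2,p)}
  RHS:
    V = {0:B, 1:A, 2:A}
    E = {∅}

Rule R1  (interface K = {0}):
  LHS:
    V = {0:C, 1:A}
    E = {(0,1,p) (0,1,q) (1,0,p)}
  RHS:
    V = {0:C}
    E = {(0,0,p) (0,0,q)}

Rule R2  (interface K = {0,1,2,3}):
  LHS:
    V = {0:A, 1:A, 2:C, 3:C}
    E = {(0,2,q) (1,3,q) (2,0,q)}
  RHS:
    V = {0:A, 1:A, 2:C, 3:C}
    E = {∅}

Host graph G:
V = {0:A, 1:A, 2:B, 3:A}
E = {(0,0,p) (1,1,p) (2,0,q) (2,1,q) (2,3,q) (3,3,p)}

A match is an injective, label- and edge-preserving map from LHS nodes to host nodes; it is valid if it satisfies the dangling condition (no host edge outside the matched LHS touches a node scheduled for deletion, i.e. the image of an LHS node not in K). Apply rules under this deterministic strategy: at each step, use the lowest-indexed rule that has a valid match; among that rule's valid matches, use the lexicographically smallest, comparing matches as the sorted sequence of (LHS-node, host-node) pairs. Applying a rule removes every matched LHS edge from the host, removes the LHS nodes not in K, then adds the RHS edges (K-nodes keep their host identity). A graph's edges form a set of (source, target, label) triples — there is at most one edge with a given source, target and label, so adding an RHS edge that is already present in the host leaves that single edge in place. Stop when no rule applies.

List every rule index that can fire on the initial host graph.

R0: 6 valid matches — {0↦2, 1↦0, 2↦1}, {0↦2, 1↦0, 2↦3}, {0↦2, 1↦1, 2↦0} (+3 more)
R1: no valid match — LHS pattern not found
R2: no valid match — LHS pattern not found

Answer: [R0]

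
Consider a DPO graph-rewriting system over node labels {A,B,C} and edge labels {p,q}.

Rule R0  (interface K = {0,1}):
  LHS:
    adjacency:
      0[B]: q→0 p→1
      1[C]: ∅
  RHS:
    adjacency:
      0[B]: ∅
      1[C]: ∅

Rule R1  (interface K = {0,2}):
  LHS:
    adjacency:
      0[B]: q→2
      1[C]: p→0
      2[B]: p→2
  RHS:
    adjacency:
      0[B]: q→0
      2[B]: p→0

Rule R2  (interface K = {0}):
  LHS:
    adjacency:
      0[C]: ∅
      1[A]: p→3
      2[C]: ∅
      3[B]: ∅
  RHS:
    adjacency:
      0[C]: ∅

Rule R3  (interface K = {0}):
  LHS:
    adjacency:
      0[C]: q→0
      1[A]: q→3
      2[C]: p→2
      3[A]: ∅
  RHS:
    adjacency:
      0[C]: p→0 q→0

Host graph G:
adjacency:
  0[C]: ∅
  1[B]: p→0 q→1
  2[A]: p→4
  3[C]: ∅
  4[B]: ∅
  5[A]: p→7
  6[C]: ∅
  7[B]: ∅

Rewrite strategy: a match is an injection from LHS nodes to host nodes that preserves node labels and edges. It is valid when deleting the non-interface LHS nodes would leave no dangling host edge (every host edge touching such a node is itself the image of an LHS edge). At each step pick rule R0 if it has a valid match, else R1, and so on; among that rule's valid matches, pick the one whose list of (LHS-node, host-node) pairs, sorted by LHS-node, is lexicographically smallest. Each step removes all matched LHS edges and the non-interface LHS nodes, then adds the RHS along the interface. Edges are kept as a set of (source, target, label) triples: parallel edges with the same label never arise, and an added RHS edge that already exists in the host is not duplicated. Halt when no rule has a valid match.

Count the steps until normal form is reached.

initial: |V|=8 |E|=4  E = 1-p->0 1-q->1 2-p->4 5-p->7
step 1: apply R0 at {0↦1, 1↦0}  → |V|=8 |E|=2  E = 2-p->4 5-p->7
step 2: apply R2 at {0↦0, 1↦2, 2↦3, 3↦4}  → |V|=5 |E|=1  E = 5-p->7
step 3: apply R2 at {0↦0, 1↦5, 2↦6, 3↦7}  → |V|=2 |E|=0  E = ∅
final graph: no rule applies after step 3

Answer: 3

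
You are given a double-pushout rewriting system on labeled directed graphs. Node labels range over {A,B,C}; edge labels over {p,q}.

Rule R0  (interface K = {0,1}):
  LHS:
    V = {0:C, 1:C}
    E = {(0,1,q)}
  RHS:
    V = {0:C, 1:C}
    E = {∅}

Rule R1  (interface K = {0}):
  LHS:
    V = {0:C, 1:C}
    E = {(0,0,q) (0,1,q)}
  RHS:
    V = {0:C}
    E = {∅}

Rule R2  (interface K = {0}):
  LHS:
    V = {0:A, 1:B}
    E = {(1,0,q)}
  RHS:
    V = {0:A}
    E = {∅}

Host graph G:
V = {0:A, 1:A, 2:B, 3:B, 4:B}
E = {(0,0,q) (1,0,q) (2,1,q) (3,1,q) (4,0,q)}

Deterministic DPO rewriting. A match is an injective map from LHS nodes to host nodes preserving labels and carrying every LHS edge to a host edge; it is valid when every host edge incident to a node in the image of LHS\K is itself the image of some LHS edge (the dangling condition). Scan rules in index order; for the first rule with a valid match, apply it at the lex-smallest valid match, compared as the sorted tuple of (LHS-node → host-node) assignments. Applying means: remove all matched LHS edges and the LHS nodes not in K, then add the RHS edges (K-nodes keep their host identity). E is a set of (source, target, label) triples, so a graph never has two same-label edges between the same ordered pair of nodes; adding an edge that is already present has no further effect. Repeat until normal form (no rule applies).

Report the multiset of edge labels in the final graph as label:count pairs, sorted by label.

[0] host  ⇒  5 nodes, 5 edges  {0-q->0 1-q->0 2-q->1 3-q->1 4-q->0}
[1] R2 @ {0↦0, 1↦4}  ⇒  4 nodes, 4 edges  {0-q->0 1-q->0 2-q->1 3-q->1}
[2] R2 @ {0↦1, 1↦2}  ⇒  3 nodes, 3 edges  {0-q->0 1-q->0 3-q->1}
[3] R2 @ {0↦1, 1↦3}  ⇒  2 nodes, 2 edges  {0-q->0 1-q->0}
halt: no rule applies after step 3
NF edges: [(0, 0, 'q'), (1, 0, 'q')]

Answer: q:2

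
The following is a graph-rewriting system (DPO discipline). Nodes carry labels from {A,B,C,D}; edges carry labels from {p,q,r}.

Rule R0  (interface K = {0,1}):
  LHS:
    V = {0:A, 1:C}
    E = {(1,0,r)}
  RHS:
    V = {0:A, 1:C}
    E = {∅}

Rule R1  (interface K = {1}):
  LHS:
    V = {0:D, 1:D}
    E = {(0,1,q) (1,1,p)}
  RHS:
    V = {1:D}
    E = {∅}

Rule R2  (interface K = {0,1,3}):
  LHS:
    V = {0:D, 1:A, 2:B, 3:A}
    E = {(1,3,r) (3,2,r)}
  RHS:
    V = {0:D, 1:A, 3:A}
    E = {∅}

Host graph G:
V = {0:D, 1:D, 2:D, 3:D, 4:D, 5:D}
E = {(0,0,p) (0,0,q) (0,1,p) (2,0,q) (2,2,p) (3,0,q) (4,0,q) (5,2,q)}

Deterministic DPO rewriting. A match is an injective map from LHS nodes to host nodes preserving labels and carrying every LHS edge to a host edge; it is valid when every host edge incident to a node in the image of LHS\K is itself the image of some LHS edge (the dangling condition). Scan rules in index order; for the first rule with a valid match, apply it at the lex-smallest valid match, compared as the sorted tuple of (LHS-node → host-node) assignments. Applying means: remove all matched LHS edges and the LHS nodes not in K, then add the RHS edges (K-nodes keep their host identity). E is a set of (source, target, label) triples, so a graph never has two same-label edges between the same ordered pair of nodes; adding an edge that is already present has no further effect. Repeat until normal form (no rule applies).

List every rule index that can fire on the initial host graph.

R0: no valid match — LHS pattern not found
R1: 3 valid matches — {0↦3, 1↦0}, {0↦4, 1↦0}, {0↦5, 1↦2}
R2: no valid match — LHS pattern not found

Answer: [R1]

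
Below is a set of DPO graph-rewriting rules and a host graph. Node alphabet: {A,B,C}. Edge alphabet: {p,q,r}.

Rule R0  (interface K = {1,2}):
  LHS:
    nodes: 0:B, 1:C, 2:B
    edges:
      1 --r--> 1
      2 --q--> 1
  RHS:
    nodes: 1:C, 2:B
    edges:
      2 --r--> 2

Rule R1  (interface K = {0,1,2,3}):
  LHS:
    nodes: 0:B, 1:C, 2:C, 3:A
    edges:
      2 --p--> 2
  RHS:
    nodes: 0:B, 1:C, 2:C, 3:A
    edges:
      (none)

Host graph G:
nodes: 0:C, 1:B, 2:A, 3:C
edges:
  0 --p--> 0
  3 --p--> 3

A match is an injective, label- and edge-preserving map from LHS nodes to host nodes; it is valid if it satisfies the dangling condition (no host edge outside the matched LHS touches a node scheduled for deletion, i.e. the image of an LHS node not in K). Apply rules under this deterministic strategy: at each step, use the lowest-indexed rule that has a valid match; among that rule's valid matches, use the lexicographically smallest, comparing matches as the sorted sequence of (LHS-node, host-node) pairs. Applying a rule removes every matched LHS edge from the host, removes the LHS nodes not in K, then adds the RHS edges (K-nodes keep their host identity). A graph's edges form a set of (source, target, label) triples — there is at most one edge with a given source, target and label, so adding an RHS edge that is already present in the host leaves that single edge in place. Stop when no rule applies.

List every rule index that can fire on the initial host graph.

R0: no valid match — LHS pattern not found
R1: 2 valid matches — {0↦1, 1↦0, 2↦3, 3↦2}, {0↦1, 1↦3, 2↦0, 3↦2}

Answer: [R1]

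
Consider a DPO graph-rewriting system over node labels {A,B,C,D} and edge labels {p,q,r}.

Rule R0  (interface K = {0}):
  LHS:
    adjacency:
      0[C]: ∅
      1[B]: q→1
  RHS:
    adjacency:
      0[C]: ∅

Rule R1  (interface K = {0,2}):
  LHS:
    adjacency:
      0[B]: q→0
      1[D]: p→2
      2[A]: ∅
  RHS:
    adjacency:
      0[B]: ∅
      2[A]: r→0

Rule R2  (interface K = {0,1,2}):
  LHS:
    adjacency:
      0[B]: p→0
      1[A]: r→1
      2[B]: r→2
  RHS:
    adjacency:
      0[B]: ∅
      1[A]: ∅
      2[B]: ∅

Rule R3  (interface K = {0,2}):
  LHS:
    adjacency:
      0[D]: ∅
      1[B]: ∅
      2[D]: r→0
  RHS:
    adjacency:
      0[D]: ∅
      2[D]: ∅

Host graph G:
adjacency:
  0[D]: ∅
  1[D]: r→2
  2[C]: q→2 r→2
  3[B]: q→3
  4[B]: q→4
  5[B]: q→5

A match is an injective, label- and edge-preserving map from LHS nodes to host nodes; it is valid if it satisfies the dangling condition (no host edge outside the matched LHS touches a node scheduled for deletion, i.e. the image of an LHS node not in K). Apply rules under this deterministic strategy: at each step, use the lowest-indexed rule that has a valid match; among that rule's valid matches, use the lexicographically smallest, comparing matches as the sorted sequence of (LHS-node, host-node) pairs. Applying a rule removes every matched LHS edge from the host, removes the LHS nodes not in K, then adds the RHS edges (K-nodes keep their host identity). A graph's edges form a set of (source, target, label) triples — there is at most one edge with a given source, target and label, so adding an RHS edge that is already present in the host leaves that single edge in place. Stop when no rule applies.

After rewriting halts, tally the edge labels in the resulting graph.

initial: |V|=6 |E|=6  E = 1-r->2 2-q->2 2-r->2 3-q->3 4-q->4 5-q->5
step 1: apply R0 at {0↦2, 1↦3}  → |V|=5 |E|=5  E = 1-r->2 2-q->2 2-r->2 4-q->4 5-q->5
step 2: apply R0 at {0↦2, 1↦4}  → |V|=4 |E|=4  E = 1-r->2 2-q->2 2-r->2 5-q->5
step 3: apply R0 at {0↦2, 1↦5}  → |V|=3 |E|=3  E = 1-r->2 2-q->2 2-r->2
halt: no rule applies after step 3
NF edges: [(1, 2, 'r'), (2, 2, 'q'), (2, 2, 'r')]

Answer: q:1 r:2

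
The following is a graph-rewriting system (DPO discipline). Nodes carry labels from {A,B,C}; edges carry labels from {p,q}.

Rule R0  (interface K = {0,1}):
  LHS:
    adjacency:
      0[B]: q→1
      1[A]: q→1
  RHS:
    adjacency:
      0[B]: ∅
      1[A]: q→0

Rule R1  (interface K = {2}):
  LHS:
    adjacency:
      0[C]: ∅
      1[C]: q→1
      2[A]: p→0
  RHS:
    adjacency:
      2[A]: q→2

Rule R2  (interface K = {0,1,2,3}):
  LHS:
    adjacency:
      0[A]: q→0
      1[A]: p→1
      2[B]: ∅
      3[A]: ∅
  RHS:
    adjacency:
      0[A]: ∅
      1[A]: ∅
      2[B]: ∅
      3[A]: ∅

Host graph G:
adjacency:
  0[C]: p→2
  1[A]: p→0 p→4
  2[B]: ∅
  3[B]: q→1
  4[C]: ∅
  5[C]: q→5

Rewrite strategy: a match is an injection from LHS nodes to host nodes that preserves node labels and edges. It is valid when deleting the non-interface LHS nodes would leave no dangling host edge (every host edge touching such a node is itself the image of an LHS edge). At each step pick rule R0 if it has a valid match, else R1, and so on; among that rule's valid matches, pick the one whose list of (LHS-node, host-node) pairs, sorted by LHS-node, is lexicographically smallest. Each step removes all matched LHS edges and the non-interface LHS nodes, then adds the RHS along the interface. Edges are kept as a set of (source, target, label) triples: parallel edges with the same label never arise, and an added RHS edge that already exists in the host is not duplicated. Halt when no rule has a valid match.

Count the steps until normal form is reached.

Answer: 2

Derivation:
initial: |V|=6 |E|=5  E = 0-p->2 1-p->0 1-p->4 3-q->1 5-q->5
step 1: apply R1 at {0↦4, 1↦5, 2↦1}  → |V|=4 |E|=4  E = 0-p->2 1-p->0 1-q->1 3-q->1
step 2: apply R0 at {0↦3, 1↦1}  → |V|=4 |E|=3  E = 0-p->2 1-p->0 1-q->3
halt: no rule applies after step 2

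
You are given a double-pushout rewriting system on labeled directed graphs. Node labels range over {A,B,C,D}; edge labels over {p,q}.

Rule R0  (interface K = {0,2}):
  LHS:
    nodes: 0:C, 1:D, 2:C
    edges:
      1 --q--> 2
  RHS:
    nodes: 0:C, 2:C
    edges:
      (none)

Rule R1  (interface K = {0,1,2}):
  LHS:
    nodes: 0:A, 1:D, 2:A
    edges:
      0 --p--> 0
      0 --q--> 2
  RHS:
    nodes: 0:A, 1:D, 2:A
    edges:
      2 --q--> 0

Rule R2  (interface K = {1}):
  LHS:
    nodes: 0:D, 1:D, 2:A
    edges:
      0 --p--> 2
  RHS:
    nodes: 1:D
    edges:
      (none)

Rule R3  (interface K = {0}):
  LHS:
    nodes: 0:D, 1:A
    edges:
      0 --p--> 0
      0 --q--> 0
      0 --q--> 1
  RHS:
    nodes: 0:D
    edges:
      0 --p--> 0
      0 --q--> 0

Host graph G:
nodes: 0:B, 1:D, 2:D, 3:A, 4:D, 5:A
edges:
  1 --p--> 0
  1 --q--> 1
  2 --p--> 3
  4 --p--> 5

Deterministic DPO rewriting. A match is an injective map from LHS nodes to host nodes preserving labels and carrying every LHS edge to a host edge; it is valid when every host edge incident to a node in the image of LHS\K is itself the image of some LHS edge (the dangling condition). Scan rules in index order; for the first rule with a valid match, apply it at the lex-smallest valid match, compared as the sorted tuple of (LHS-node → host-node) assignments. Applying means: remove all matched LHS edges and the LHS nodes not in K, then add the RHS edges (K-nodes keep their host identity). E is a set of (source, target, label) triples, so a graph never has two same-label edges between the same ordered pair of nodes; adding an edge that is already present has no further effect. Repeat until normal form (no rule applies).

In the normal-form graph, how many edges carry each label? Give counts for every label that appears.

Answer: p:1 q:1

Rewrite trace:
[0] host  ⇒  6 nodes, 4 edges  {1-p->0 1-q->1 2-p->3 4-p->5}
[1] R2 @ {0↦2, 1↦1, 2↦3}  ⇒  4 nodes, 3 edges  {1-p->0 1-q->1 4-p->5}
[2] R2 @ {0↦4, 1↦1, 2↦5}  ⇒  2 nodes, 2 edges  {1-p->0 1-q->1}
halt: no rule applies after step 2
NF edges: [(1, 0, 'p'), (1, 1, 'q')]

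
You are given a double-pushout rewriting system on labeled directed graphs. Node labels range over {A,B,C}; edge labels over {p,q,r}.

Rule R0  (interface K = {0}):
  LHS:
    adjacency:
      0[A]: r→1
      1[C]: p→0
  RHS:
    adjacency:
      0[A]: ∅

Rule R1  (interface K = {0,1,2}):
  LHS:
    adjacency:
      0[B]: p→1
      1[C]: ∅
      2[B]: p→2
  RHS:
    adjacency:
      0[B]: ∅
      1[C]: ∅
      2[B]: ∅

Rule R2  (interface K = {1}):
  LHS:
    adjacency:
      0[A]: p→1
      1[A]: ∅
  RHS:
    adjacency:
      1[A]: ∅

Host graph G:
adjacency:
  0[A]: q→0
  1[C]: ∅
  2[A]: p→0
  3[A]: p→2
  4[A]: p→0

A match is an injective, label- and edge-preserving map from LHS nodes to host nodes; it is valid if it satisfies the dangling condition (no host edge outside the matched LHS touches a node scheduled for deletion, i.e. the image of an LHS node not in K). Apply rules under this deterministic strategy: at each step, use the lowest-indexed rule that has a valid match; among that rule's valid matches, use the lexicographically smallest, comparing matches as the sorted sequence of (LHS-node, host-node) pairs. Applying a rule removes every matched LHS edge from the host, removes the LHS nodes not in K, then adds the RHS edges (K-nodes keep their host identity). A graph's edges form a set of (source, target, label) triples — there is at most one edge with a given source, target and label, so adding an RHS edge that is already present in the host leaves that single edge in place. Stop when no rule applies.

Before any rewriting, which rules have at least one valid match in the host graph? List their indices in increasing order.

Answer: [R2]

Derivation:
R0: no valid match — LHS pattern not found
R1: no valid match — LHS pattern not found
R2: 2 valid matches — {0↦3, 1↦2}, {0↦4, 1↦0}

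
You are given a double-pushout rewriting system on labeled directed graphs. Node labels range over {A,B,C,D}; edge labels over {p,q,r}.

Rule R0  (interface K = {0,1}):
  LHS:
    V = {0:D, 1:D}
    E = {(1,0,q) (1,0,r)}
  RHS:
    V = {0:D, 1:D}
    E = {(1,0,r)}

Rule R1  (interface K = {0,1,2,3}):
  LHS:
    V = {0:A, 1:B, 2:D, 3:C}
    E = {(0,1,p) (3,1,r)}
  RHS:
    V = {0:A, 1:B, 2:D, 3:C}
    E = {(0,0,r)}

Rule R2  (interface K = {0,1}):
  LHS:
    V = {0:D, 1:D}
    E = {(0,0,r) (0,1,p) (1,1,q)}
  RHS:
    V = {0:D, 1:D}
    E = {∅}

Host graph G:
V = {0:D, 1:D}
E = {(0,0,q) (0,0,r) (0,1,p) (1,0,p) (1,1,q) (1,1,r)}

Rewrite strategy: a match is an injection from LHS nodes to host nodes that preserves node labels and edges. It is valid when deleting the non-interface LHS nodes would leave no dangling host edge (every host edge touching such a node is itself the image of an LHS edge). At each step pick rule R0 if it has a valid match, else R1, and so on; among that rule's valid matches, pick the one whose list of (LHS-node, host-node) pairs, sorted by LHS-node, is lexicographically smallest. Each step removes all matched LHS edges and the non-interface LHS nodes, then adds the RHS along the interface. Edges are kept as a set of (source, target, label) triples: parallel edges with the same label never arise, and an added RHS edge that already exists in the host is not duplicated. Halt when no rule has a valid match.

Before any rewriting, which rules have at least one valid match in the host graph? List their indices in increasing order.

Answer: [R2]

Rewrite trace:
R0: no valid match — LHS pattern not found
R1: no valid match — LHS pattern not found
R2: 2 valid matches — {0↦0, 1↦1}, {0↦1, 1↦0}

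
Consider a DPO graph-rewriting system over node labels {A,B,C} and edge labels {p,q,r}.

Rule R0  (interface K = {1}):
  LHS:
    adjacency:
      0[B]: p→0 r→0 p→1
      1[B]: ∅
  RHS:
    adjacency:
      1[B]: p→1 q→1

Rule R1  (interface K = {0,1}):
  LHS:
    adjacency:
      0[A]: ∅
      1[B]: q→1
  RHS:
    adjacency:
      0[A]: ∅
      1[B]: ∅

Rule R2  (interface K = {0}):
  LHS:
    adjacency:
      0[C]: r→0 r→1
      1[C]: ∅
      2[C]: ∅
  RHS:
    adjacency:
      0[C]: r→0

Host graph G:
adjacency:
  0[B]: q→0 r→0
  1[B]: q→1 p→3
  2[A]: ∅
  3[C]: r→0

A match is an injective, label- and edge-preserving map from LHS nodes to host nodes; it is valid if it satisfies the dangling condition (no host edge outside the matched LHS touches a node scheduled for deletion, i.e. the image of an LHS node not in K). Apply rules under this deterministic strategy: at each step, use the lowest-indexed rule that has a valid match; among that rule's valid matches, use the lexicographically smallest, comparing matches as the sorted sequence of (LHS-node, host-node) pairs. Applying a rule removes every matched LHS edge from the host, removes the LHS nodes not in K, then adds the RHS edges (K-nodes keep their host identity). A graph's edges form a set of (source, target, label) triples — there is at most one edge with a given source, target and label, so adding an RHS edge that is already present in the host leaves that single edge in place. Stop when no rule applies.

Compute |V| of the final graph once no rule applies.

Answer: 4

Steps:
start.  V:4 E:5  edges: 0-q->0 0-r->0 1-q->1 1-p->3 3-r->0
1. fire R1 via {0↦2, 1↦0}  →  V:4 E:4  edges: 0-r->0 1-q->1 1-p->3 3-r->0
2. fire R1 via {0↦2, 1↦1}  →  V:4 E:3  edges: 0-r->0 1-p->3 3-r->0
normal form: no rule applies after step 2
NF nodes: {0:B, 1:B, 2:A, 3:C}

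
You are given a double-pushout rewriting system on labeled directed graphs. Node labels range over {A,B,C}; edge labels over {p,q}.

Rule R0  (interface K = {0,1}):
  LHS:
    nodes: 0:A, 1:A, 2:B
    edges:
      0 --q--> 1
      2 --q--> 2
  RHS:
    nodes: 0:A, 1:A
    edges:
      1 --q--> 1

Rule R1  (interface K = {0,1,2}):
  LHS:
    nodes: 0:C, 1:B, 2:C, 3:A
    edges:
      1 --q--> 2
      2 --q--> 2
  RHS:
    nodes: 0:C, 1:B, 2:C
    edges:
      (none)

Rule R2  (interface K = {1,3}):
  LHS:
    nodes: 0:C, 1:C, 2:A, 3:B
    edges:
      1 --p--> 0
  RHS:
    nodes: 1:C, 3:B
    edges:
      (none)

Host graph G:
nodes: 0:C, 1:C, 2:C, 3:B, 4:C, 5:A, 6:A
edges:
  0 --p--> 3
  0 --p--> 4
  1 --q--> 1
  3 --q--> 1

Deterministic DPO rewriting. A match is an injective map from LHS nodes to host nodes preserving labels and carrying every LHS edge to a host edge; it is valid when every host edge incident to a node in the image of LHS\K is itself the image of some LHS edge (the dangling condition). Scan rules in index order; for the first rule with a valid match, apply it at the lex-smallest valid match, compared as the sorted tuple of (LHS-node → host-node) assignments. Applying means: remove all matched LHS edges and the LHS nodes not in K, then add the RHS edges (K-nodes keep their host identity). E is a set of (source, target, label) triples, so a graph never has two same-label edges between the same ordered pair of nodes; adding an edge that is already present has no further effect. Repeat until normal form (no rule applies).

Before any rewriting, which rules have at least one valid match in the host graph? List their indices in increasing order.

Answer: [R1,R2]

Rewrite trace:
R0: no valid match — LHS pattern not found
R1: 6 valid matches — {0↦0, 1↦3, 2↦1, 3↦5}, {0↦0, 1↦3, 2↦1, 3↦6}, {0↦2, 1↦3, 2↦1, 3↦5} (+3 more)
R2: 2 valid matches — {0↦4, 1↦0, 2↦5, 3↦3}, {0↦4, 1↦0, 2↦6, 3↦3}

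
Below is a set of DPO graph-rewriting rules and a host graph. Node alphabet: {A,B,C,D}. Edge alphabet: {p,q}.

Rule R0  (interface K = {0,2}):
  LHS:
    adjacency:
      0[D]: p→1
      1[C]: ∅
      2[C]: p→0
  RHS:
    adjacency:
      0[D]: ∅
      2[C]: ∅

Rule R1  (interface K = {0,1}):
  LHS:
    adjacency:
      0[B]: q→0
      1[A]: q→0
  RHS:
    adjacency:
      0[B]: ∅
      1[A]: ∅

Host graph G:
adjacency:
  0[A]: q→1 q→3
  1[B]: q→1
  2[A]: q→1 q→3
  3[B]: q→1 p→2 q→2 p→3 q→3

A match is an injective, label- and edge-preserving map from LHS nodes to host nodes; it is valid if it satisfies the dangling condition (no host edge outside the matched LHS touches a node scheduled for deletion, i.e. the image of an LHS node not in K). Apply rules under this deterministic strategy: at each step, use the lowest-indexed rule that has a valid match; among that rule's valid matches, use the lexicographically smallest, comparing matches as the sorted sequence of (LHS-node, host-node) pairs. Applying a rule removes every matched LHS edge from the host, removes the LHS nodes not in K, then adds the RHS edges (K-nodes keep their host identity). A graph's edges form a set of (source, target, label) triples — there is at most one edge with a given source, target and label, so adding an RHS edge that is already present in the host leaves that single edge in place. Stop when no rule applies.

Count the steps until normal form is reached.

start.  V:4 E:10  edges: 0-q->1 0-q->3 1-q->1 2-q->1 2-q->3 3-q->1 3-p->2 3-q->2 3-p->3 3-q->3
1. fire R1 via {0↦1, 1↦0}  →  V:4 E:8  edges: 0-q->3 2-q->1 2-q->3 3-q->1 3-p->2 3-q->2 3-p->3 3-q->3
2. fire R1 via {0↦3, 1↦0}  →  V:4 E:6  edges: 2-q->1 2-q->3 3-q->1 3-p->2 3-q->2 3-p->3
halt: no rule applies after step 2

Answer: 2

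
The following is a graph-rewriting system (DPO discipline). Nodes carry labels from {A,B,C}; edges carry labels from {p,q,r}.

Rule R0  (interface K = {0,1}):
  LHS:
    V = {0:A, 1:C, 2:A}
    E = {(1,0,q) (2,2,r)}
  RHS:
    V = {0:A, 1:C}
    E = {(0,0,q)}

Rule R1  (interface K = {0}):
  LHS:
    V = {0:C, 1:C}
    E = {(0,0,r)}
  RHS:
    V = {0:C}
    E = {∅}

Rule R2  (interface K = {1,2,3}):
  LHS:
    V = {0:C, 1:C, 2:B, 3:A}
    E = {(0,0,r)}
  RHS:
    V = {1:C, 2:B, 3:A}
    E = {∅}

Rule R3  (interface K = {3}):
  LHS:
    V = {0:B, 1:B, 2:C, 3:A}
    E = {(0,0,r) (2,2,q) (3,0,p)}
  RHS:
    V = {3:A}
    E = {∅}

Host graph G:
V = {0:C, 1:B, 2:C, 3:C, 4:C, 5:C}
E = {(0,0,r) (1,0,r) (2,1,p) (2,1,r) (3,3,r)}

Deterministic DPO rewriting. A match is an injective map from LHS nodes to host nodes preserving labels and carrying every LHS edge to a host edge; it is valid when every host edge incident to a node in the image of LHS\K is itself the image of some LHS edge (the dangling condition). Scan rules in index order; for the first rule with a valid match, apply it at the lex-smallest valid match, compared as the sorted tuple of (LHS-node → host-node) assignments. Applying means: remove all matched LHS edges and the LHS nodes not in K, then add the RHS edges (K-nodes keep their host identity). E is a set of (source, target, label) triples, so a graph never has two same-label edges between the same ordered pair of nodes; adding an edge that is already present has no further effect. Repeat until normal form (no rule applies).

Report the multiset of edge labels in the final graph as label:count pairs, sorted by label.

start.  V:6 E:5  edges: 0-r->0 1-r->0 2-p->1 2-r->1 3-r->3
1. fire R1 via {0↦0, 1↦4}  →  V:5 E:4  edges: 1-r->0 2-p->1 2-r->1 3-r->3
2. fire R1 via {0↦3, 1↦5}  →  V:4 E:3  edges: 1-r->0 2-p->1 2-r->1
halt: no rule applies after step 2
NF edges: [(1, 0, 'r'), (2, 1, 'p'), (2, 1, 'r')]

Answer: p:1 r:2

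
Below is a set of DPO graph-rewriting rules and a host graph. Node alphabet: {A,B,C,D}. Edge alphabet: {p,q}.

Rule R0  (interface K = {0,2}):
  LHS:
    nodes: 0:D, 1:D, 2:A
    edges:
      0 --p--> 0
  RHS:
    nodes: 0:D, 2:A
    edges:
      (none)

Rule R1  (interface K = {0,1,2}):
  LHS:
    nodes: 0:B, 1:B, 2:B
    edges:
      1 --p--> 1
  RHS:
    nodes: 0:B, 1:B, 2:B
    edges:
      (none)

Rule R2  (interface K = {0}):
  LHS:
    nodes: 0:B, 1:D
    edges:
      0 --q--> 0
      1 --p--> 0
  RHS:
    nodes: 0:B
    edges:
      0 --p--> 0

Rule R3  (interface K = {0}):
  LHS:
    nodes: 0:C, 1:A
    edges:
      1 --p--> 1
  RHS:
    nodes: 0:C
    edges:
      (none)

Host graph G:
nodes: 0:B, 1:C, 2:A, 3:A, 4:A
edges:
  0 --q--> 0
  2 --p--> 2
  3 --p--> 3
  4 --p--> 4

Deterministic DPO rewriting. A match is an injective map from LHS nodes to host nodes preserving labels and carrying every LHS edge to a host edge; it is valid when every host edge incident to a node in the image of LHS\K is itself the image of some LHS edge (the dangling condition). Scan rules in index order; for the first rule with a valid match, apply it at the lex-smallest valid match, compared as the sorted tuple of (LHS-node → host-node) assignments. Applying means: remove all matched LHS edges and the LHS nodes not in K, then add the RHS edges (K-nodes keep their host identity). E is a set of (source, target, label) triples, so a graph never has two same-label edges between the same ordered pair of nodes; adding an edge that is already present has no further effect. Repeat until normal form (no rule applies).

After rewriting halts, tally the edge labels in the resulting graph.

Answer: q:1

Steps:
start.  V:5 E:4  edges: 0-q->0 2-p->2 3-p->3 4-p->4
1. fire R3 via {0↦1, 1↦2}  →  V:4 E:3  edges: 0-q->0 3-p->3 4-p->4
2. fire R3 via {0↦1, 1↦3}  →  V:3 E:2  edges: 0-q->0 4-p->4
3. fire R3 via {0↦1, 1↦4}  →  V:2 E:1  edges: 0-q->0
final graph: no rule applies after step 3
NF edges: [(0, 0, 'q')]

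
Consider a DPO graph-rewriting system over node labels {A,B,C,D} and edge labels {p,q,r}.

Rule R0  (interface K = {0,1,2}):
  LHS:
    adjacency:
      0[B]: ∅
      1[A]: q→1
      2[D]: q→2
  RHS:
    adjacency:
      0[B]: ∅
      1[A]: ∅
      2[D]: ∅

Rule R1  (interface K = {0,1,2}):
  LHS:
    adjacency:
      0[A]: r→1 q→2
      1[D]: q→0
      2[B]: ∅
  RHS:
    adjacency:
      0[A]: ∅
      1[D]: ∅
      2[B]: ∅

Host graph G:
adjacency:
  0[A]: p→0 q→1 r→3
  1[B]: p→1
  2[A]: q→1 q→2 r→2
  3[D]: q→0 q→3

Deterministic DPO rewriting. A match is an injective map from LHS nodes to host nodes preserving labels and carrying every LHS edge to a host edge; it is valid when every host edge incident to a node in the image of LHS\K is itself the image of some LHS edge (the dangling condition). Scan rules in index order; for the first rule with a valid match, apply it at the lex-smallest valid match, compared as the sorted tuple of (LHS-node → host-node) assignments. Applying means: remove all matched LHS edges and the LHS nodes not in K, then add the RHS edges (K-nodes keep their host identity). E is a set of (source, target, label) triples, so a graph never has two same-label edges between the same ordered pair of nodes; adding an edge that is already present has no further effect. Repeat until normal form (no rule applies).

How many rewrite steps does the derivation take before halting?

Answer: 2

Derivation:
[0] host  ⇒  4 nodes, 9 edges  {0-p->0 0-q->1 0-r->3 1-p->1 2-q->1 2-q->2 2-r->2 3-q->0 3-q->3}
[1] R0 @ {0↦1, 1↦2, 2↦3}  ⇒  4 nodes, 7 edges  {0-p->0 0-q->1 0-r->3 1-p->1 2-q->1 2-r->2 3-q->0}
[2] R1 @ {0↦0, 1↦3, 2↦1}  ⇒  4 nodes, 4 edges  {0-p->0 1-p->1 2-q->1 2-r->2}
halt: no rule applies after step 2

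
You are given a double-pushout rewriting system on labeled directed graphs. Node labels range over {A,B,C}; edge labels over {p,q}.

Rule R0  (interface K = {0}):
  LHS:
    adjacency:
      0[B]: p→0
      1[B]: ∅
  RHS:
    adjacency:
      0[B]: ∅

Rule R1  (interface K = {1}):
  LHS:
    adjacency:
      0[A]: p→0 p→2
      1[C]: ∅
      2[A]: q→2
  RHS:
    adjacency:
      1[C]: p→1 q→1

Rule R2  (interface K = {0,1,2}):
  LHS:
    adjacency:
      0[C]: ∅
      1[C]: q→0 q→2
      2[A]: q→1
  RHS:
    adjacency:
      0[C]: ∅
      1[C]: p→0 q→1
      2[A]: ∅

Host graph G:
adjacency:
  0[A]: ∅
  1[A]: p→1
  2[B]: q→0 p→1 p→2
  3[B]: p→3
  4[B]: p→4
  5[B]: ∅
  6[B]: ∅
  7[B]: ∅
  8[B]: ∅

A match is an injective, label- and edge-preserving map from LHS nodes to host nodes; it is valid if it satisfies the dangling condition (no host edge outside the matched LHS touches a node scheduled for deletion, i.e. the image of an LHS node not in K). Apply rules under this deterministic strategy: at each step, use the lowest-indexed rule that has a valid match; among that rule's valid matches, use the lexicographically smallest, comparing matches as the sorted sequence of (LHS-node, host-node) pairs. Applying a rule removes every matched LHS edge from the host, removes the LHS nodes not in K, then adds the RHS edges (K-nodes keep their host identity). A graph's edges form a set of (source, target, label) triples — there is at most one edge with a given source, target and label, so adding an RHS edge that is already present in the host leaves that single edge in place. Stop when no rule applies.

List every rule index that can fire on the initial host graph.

Answer: [R0]

Derivation:
R0: 12 valid matches — {0↦2, 1↦5}, {0↦2, 1↦6}, {0↦2, 1↦7} (+9 more)
R1: no valid match — LHS pattern not found
R2: no valid match — LHS pattern not found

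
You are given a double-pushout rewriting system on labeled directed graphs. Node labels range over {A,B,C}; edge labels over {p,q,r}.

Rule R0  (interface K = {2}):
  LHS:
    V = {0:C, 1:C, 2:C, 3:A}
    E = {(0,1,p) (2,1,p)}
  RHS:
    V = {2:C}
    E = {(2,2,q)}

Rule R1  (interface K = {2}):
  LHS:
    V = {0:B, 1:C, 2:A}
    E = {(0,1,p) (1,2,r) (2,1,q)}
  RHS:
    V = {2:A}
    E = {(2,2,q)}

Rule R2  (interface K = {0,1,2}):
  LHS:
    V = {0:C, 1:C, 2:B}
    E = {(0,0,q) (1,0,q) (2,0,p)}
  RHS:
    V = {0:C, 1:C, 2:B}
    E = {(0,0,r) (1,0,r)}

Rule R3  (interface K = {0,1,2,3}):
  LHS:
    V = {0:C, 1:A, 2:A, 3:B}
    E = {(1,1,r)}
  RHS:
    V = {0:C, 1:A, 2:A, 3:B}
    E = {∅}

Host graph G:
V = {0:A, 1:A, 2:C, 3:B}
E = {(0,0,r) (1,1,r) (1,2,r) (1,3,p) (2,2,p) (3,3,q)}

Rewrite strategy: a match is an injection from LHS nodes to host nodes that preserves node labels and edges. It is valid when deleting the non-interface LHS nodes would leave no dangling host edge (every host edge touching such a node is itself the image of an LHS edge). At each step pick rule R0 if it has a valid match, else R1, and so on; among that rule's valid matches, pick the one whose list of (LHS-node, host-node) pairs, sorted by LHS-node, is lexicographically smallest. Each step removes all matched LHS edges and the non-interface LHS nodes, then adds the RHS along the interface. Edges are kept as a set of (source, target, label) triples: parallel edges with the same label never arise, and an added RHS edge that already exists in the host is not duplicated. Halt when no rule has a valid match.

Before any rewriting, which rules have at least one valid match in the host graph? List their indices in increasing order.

R0: no valid match — LHS pattern not found
R1: no valid match — LHS pattern not found
R2: no valid match — LHS pattern not found
R3: 2 valid matches — {0↦2, 1↦0, 2↦1, 3↦3}, {0↦2, 1↦1, 2↦0, 3↦3}

Answer: [R3]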